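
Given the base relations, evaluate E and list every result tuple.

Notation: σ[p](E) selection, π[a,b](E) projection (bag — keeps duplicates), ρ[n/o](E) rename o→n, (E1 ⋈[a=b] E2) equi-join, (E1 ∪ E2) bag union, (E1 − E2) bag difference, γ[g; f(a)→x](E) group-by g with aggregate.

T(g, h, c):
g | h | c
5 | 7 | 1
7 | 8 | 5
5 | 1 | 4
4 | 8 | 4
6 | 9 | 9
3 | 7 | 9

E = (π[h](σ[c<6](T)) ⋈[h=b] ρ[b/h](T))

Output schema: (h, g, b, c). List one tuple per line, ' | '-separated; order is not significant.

Row counts bottom-up:
  T → 6
  σ[c<6](T) → 4
  π[h](σ[c<6](T)) → 4
  T → 6
  ρ[b/h](T) → 6
  (π[h](σ[c<6](T)) ⋈[h=b] ρ[b/h](T)) → 7

== RESULT ==
h | g | b | c
1 | 5 | 1 | 4
7 | 3 | 7 | 9
7 | 5 | 7 | 1
8 | 4 | 8 | 4
8 | 4 | 8 | 4
8 | 7 | 8 | 5
8 | 7 | 8 | 5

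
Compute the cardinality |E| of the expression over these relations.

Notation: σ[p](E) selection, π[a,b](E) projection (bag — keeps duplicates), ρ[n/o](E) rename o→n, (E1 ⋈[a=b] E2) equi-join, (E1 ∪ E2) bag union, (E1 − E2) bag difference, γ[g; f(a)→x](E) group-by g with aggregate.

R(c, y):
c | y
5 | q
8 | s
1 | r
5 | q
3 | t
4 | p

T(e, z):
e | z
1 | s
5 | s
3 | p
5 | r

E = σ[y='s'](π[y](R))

Row counts bottom-up:
  R → 6
  π[y](R) → 6
  σ[y='s'](π[y](R)) → 1

|E| = 1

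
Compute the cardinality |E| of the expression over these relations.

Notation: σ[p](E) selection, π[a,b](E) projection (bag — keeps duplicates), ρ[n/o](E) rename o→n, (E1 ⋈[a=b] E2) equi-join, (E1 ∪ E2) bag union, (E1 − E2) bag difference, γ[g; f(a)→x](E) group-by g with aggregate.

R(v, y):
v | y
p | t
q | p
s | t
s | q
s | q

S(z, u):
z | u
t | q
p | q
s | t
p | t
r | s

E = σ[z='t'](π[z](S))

Per-node cardinality:
  S → 5
  π[z](S) → 5
  σ[z='t'](π[z](S)) → 1

|E| = 1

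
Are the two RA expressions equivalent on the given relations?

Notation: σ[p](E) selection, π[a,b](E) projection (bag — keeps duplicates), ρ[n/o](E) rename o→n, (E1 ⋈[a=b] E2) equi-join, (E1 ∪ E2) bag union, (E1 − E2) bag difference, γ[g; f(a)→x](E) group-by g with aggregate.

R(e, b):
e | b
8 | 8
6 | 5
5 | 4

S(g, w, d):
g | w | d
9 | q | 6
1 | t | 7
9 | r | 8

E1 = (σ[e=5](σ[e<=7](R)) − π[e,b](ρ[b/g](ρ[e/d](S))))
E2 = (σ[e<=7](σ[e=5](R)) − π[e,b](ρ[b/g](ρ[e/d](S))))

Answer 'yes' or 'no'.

E1 subexpression sizes:
  R → 3
  σ[e<=7](R) → 2
  σ[e=5](σ[e<=7](R)) → 1
  S → 3
  ρ[e/d](S) → 3
  ρ[b/g](ρ[e/d](S)) → 3
  π[e,b](ρ[b/g](ρ[e/d](S))) → 3
  (σ[e=5](σ[e<=7](R)) − π[e,b](ρ[b/g](ρ[e/d](S)))) → 1
E2 subexpression sizes:
  R → 3
  σ[e=5](R) → 1
  σ[e<=7](σ[e=5](R)) → 1
  S → 3
  ρ[e/d](S) → 3
  ρ[b/g](ρ[e/d](S)) → 3
  π[e,b](ρ[b/g](ρ[e/d](S))) → 3
  (σ[e<=7](σ[e=5](R)) − π[e,b](ρ[b/g](ρ[e/d](S)))) → 1

E1 and E2 produce the same multiset:
e | b
5 | 4

yes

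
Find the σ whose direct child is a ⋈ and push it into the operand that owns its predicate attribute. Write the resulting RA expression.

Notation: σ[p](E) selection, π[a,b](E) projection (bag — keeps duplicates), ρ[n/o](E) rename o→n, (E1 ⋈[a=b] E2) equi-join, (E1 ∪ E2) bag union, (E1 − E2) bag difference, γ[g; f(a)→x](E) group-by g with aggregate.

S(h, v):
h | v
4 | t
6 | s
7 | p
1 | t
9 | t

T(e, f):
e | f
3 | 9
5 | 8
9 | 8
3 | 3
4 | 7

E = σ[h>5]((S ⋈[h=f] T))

σ filters on h, owned by the left side.
E' = (σ[h>5](S) ⋈[h=f] T)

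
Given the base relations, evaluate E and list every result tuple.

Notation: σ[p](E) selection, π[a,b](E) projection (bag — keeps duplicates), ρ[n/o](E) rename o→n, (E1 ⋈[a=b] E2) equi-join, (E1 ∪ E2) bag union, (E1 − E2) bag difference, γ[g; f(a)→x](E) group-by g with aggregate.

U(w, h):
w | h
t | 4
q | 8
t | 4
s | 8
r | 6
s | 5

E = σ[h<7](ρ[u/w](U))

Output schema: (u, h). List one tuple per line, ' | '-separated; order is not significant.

Subexpression sizes:
  U → 6
  ρ[u/w](U) → 6
  σ[h<7](ρ[u/w](U)) → 4

== RESULT ==
u | h
r | 6
s | 5
t | 4
t | 4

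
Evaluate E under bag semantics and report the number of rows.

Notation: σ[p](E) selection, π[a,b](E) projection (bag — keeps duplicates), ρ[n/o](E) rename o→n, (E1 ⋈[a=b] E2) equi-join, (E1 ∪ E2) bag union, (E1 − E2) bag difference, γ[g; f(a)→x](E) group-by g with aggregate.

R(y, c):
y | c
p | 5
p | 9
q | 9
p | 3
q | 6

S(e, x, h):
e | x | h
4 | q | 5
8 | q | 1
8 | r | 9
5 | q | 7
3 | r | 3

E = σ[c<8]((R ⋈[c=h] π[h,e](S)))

Row counts bottom-up:
  R → 5
  S → 5
  π[h,e](S) → 5
  (R ⋈[c=h] π[h,e](S)) → 4
  σ[c<8]((R ⋈[c=h] π[h,e](S))) → 2

|E| = 2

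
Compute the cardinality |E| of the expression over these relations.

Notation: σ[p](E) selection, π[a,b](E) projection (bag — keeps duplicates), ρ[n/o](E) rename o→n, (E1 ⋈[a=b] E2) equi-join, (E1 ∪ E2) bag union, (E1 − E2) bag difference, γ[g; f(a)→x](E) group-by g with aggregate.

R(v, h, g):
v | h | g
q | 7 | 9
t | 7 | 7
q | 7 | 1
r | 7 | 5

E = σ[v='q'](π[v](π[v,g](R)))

Per-node cardinality:
  R → 4
  π[v,g](R) → 4
  π[v](π[v,g](R)) → 4
  σ[v='q'](π[v](π[v,g](R))) → 2

|E| = 2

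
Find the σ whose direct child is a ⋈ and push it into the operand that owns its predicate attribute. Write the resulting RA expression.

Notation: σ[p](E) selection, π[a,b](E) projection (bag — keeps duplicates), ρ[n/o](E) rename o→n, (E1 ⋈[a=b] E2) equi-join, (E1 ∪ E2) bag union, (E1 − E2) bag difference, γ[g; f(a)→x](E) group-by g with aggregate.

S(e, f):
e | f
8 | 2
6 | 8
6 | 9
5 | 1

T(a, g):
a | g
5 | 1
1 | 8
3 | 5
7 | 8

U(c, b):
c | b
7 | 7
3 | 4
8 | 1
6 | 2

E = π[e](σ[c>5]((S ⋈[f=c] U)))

σ filters on c, owned by the right side.
E' = π[e]((S ⋈[f=c] σ[c>5](U)))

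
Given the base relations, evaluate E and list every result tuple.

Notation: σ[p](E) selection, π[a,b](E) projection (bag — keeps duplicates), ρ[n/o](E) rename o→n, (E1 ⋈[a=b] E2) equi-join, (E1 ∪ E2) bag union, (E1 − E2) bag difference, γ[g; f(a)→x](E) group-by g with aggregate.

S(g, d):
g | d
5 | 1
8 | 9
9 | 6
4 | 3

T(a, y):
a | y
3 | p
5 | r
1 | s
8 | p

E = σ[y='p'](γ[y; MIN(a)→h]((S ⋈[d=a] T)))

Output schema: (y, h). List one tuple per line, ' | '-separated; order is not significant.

Row counts bottom-up:
  S → 4
  T → 4
  (S ⋈[d=a] T) → 2
  γ[y; MIN(a)→h]((S ⋈[d=a] T)) → 2
  σ[y='p'](γ[y; MIN(a)→h]((S ⋈[d=a] T))) → 1

== RESULT ==
y | h
p | 3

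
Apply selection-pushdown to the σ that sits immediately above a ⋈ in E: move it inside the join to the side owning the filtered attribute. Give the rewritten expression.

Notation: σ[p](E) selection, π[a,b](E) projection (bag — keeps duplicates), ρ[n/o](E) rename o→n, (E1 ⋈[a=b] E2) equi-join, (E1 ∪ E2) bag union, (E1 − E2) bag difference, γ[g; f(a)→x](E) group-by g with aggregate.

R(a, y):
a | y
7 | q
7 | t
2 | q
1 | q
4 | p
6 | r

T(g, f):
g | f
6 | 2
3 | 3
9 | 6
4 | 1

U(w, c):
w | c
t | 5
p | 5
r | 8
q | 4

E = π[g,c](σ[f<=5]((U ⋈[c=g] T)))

σ filters on f, owned by the right side.
E' = π[g,c]((U ⋈[c=g] σ[f<=5](T)))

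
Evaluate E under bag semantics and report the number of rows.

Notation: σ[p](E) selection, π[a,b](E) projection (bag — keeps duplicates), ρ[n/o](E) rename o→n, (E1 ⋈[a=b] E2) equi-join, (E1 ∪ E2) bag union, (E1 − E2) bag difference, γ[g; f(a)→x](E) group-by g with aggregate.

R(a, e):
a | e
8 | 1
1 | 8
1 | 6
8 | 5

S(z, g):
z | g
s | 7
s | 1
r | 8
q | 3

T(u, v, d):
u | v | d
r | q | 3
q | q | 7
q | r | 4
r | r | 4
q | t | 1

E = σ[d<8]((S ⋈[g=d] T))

Per-node cardinality:
  S → 4
  T → 5
  (S ⋈[g=d] T) → 3
  σ[d<8]((S ⋈[g=d] T)) → 3

|E| = 3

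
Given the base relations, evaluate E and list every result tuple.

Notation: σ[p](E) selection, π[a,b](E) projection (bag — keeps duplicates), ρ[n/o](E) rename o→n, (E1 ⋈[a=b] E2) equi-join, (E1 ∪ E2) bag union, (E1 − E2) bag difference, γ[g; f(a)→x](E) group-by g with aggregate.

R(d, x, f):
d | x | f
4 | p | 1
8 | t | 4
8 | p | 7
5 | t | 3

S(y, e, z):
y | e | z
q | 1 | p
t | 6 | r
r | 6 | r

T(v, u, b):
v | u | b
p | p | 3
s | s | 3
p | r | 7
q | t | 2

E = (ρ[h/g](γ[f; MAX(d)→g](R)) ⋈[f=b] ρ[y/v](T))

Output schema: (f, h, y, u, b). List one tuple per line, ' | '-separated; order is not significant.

Stepwise |·|:
  R → 4
  γ[f; MAX(d)→g](R) → 4
  ρ[h/g](γ[f; MAX(d)→g](R)) → 4
  T → 4
  ρ[y/v](T) → 4
  (ρ[h/g](γ[f; MAX(d)→g](R)) ⋈[f=b] ρ[y/v](T)) → 3

== RESULT ==
f | h | y | u | b
3 | 5 | p | p | 3
3 | 5 | s | s | 3
7 | 8 | p | r | 7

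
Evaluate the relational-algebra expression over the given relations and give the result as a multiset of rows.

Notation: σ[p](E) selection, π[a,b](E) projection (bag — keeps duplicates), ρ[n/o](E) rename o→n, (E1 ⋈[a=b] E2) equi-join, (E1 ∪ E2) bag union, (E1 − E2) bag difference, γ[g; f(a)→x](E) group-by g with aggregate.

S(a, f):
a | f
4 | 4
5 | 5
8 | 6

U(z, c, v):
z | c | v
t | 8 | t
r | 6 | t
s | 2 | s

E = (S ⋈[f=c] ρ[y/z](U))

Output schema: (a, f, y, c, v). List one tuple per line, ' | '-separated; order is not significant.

Subexpression sizes:
  S → 3
  U → 3
  ρ[y/z](U) → 3
  (S ⋈[f=c] ρ[y/z](U)) → 1

== RESULT ==
a | f | y | c | v
8 | 6 | r | 6 | t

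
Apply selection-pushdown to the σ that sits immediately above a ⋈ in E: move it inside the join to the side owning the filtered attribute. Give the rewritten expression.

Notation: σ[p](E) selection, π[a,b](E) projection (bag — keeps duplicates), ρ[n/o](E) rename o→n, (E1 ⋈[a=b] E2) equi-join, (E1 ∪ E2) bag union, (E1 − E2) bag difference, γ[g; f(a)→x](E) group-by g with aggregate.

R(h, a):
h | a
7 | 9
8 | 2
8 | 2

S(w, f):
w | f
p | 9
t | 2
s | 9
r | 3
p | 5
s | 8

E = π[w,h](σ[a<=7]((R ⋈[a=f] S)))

σ filters on a, owned by the left side.
E' = π[w,h]((σ[a<=7](R) ⋈[a=f] S))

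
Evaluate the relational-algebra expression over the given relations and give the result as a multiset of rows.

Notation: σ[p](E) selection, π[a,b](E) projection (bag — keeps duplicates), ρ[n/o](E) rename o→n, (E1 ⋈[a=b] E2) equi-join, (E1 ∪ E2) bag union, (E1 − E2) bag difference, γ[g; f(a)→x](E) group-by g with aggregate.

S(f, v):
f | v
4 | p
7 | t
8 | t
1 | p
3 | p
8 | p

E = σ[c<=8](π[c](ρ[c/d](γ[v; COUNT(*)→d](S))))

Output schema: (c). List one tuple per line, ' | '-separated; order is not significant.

Stepwise |·|:
  S → 6
  γ[v; COUNT(*)→d](S) → 2
  ρ[c/d](γ[v; COUNT(*)→d](S)) → 2
  π[c](ρ[c/d](γ[v; COUNT(*)→d](S))) → 2
  σ[c<=8](π[c](ρ[c/d](γ[v; COUNT(*)→d](S)))) → 2

== RESULT ==
c
2
4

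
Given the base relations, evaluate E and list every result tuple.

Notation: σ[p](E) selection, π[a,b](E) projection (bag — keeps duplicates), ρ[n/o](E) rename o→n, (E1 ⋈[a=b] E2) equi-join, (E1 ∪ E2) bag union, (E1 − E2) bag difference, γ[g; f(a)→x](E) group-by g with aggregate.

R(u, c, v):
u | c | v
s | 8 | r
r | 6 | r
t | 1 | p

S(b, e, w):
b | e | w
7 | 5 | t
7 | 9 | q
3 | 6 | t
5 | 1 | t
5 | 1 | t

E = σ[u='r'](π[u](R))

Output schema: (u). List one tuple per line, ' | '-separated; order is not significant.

Row counts bottom-up:
  R → 3
  π[u](R) → 3
  σ[u='r'](π[u](R)) → 1

== RESULT ==
u
r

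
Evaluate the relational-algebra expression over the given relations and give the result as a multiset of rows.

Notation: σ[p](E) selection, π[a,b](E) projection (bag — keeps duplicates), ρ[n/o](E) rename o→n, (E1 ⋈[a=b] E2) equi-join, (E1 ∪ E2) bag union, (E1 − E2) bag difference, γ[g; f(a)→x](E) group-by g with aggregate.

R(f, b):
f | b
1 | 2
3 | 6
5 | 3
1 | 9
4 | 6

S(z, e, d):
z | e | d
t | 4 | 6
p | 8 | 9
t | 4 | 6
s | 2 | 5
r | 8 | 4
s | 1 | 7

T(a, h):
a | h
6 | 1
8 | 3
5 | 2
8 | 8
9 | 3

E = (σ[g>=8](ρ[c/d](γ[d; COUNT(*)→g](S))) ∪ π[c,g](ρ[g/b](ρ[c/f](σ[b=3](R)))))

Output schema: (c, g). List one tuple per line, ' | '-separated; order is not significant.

Row counts bottom-up:
  S → 6
  γ[d; COUNT(*)→g](S) → 5
  ρ[c/d](γ[d; COUNT(*)→g](S)) → 5
  σ[g>=8](ρ[c/d](γ[d; COUNT(*)→g](S))) → 0
  R → 5
  σ[b=3](R) → 1
  ρ[c/f](σ[b=3](R)) → 1
  ρ[g/b](ρ[c/f](σ[b=3](R))) → 1
  π[c,g](ρ[g/b](ρ[c/f](σ[b=3](R)))) → 1
  (σ[g>=8](ρ[c/d](γ[d; COUNT(*)→g](S))) ∪ π[c,g](ρ[g/b](ρ[c/f](σ[b=3](R))))) → 1

== RESULT ==
c | g
5 | 3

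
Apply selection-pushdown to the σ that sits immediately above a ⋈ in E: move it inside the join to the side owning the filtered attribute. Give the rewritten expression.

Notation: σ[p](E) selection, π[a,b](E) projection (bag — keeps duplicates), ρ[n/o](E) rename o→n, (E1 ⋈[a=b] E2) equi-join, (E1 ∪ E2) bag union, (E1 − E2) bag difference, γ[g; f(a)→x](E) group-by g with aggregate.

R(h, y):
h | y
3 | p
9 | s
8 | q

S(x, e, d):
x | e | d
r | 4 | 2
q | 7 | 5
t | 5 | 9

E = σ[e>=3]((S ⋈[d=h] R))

σ filters on e, owned by the left side.
E' = (σ[e>=3](S) ⋈[d=h] R)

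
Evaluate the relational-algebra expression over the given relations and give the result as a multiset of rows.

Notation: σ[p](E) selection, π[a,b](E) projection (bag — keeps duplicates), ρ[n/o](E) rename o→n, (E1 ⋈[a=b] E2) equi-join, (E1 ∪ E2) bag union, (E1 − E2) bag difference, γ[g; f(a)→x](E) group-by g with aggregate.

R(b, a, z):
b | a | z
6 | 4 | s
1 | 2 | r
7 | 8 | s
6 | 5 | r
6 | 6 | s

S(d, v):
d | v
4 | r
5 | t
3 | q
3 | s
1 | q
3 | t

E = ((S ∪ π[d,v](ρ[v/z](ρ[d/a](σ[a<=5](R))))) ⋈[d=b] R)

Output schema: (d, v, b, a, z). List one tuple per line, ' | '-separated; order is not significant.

Row counts bottom-up:
  S → 6
  R → 5
  σ[a<=5](R) → 3
  ρ[d/a](σ[a<=5](R)) → 3
  ρ[v/z](ρ[d/a](σ[a<=5](R))) → 3
  π[d,v](ρ[v/z](ρ[d/a](σ[a<=5](R)))) → 3
  (S ∪ π[d,v](ρ[v/z](ρ[d/a](σ[a<=5](R))))) → 9
  R → 5
  ((S ∪ π[d,v](ρ[v/z](ρ[d/a](σ[a<=5](R))))) ⋈[d=b] R) → 1

== RESULT ==
d | v | b | a | z
1 | q | 1 | 2 | r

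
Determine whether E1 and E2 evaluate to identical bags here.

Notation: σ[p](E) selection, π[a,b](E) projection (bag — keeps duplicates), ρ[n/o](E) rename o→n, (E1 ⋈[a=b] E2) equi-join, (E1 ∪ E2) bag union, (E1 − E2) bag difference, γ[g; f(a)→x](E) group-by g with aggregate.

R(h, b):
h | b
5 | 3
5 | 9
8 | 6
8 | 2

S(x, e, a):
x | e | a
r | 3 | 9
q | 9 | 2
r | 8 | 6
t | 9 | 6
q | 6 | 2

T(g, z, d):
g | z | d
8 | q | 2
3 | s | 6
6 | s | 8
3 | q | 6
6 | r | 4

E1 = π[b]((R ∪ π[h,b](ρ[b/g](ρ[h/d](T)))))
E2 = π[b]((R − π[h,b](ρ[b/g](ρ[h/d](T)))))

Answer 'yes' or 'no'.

E1 stepwise |·|:
  R → 4
  T → 5
  ρ[h/d](T) → 5
  ρ[b/g](ρ[h/d](T)) → 5
  π[h,b](ρ[b/g](ρ[h/d](T))) → 5
  (R ∪ π[h,b](ρ[b/g](ρ[h/d](T)))) → 9
  π[b]((R ∪ π[h,b](ρ[b/g](ρ[h/d](T))))) → 9
E2 stepwise |·|:
  R → 4
  T → 5
  ρ[h/d](T) → 5
  ρ[b/g](ρ[h/d](T)) → 5
  π[h,b](ρ[b/g](ρ[h/d](T))) → 5
  (R − π[h,b](ρ[b/g](ρ[h/d](T)))) → 3
  π[b]((R − π[h,b](ρ[b/g](ρ[h/d](T))))) → 3

E1 result:
b
2
3
3
3
6
6
6
8
9
E2 result:
b
2
3
9
Witness: (6,) appears 3× in E1 but 0× in E2.

no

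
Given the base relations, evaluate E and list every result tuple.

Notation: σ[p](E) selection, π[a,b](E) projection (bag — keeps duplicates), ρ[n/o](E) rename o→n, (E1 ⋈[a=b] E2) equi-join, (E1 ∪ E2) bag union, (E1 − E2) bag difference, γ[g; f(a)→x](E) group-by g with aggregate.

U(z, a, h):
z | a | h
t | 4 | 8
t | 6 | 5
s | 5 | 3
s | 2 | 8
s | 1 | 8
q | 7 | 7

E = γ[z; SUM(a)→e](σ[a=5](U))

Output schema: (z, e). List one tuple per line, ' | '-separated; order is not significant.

Stepwise |·|:
  U → 6
  σ[a=5](U) → 1
  γ[z; SUM(a)→e](σ[a=5](U)) → 1

== RESULT ==
z | e
s | 5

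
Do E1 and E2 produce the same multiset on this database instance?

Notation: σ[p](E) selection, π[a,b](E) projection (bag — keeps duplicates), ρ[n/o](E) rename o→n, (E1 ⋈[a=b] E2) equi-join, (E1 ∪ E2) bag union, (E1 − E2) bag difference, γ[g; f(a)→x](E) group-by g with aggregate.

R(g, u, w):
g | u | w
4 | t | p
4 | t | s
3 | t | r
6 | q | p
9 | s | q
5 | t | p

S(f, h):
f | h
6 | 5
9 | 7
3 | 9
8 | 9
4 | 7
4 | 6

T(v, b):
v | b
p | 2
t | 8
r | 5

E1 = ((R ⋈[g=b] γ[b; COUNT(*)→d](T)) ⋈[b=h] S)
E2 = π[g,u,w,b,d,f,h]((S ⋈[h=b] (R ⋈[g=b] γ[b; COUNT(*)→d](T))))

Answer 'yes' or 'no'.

E1 per-node cardinality:
  R → 6
  T → 3
  γ[b; COUNT(*)→d](T) → 3
  (R ⋈[g=b] γ[b; COUNT(*)→d](T)) → 1
  S → 6
  ((R ⋈[g=b] γ[b; COUNT(*)→d](T)) ⋈[b=h] S) → 1
E2 per-node cardinality:
  S → 6
  R → 6
  T → 3
  γ[b; COUNT(*)→d](T) → 3
  (R ⋈[g=b] γ[b; COUNT(*)→d](T)) → 1
  (S ⋈[h=b] (R ⋈[g=b] γ[b; COUNT(*)→d](T))) → 1
  π[g,u,w,b,d,f,h]((S ⋈[h=b] (R ⋈[g=b] γ[b; COUNT(*)→d](T)))) → 1

E1 and E2 produce the same multiset:
g | u | w | b | d | f | h
5 | t | p | 5 | 1 | 6 | 5

yes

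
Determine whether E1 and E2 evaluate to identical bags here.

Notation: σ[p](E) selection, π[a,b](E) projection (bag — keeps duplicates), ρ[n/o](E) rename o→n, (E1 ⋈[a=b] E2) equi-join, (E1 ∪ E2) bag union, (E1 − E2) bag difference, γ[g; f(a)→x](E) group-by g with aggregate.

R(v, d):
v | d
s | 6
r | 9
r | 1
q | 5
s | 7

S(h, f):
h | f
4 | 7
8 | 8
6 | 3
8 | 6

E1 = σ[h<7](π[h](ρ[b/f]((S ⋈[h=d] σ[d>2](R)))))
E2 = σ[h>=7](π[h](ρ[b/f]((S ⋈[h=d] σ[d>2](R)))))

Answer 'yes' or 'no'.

E1 subexpression sizes:
  S → 4
  R → 5
  σ[d>2](R) → 4
  (S ⋈[h=d] σ[d>2](R)) → 1
  ρ[b/f]((S ⋈[h=d] σ[d>2](R))) → 1
  π[h](ρ[b/f]((S ⋈[h=d] σ[d>2](R)))) → 1
  σ[h<7](π[h](ρ[b/f]((S ⋈[h=d] σ[d>2](R))))) → 1
E2 subexpression sizes:
  S → 4
  R → 5
  σ[d>2](R) → 4
  (S ⋈[h=d] σ[d>2](R)) → 1
  ρ[b/f]((S ⋈[h=d] σ[d>2](R))) → 1
  π[h](ρ[b/f]((S ⋈[h=d] σ[d>2](R)))) → 1
  σ[h>=7](π[h](ρ[b/f]((S ⋈[h=d] σ[d>2](R))))) → 0

E1 result:
h
6
E2 result:
h
(0 rows)
Witness: (6,) appears 1× in E1 but 0× in E2.

no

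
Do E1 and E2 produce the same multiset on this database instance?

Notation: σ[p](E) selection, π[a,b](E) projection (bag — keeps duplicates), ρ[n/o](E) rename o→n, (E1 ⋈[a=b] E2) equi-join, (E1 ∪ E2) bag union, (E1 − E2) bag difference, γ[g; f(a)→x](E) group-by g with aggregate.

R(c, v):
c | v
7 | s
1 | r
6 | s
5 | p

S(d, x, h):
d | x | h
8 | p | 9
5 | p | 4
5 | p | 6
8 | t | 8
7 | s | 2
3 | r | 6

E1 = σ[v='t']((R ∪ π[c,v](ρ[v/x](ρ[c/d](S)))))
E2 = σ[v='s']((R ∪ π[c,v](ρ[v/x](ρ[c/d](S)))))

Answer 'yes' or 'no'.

E1 per-node cardinality:
  R → 4
  S → 6
  ρ[c/d](S) → 6
  ρ[v/x](ρ[c/d](S)) → 6
  π[c,v](ρ[v/x](ρ[c/d](S))) → 6
  (R ∪ π[c,v](ρ[v/x](ρ[c/d](S)))) → 10
  σ[v='t']((R ∪ π[c,v](ρ[v/x](ρ[c/d](S))))) → 1
E2 per-node cardinality:
  R → 4
  S → 6
  ρ[c/d](S) → 6
  ρ[v/x](ρ[c/d](S)) → 6
  π[c,v](ρ[v/x](ρ[c/d](S))) → 6
  (R ∪ π[c,v](ρ[v/x](ρ[c/d](S)))) → 10
  σ[v='s']((R ∪ π[c,v](ρ[v/x](ρ[c/d](S))))) → 3

E1 result:
c | v
8 | t
E2 result:
c | v
6 | s
7 | s
7 | s
Witness: (8, 't') appears 1× in E1 but 0× in E2.

no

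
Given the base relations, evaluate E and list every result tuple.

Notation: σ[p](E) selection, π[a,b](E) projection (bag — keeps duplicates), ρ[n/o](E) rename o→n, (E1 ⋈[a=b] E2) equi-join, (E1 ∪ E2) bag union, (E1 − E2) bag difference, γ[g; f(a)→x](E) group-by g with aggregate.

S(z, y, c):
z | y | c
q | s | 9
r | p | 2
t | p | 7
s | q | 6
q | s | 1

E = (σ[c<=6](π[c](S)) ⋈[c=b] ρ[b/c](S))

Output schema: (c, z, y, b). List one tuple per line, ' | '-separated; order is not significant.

Per-node cardinality:
  S → 5
  π[c](S) → 5
  σ[c<=6](π[c](S)) → 3
  S → 5
  ρ[b/c](S) → 5
  (σ[c<=6](π[c](S)) ⋈[c=b] ρ[b/c](S)) → 3

== RESULT ==
c | z | y | b
1 | q | s | 1
2 | r | p | 2
6 | s | q | 6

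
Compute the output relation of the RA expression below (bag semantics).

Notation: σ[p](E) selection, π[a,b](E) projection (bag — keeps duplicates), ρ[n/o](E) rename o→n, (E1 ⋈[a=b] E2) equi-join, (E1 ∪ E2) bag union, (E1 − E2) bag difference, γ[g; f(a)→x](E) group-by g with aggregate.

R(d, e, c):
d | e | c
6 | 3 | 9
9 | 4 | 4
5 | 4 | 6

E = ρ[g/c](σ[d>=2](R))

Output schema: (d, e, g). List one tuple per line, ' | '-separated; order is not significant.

Subexpression sizes:
  R → 3
  σ[d>=2](R) → 3
  ρ[g/c](σ[d>=2](R)) → 3

== RESULT ==
d | e | g
5 | 4 | 6
6 | 3 | 9
9 | 4 | 4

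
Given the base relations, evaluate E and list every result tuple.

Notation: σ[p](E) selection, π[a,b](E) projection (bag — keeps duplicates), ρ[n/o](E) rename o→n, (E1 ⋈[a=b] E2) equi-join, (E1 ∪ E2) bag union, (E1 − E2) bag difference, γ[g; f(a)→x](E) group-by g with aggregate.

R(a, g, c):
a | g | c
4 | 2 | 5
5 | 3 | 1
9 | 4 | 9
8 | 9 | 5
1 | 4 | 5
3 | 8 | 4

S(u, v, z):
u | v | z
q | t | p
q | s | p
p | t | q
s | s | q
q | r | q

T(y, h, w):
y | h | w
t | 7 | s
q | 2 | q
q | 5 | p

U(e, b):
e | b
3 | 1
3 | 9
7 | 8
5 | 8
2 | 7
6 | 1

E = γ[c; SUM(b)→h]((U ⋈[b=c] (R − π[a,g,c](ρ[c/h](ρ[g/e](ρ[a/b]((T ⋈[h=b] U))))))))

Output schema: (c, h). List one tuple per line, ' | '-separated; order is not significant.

Subexpression sizes:
  U → 6
  R → 6
  T → 3
  U → 6
  (T ⋈[h=b] U) → 1
  ρ[a/b]((T ⋈[h=b] U)) → 1
  ρ[g/e](ρ[a/b]((T ⋈[h=b] U))) → 1
  ρ[c/h](ρ[g/e](ρ[a/b]((T ⋈[h=b] U)))) → 1
  π[a,g,c](ρ[c/h](ρ[g/e](ρ[a/b]((T ⋈[h=b] U))))) → 1
  (R − π[a,g,c](ρ[c/h](ρ[g/e](ρ[a/b]((T ⋈[h=b] U)))))) → 6
  (U ⋈[b=c] (R − π[a,g,c](ρ[c/h](ρ[g/e](ρ[a/b]((T ⋈[h=b] U))))))) → 3
  γ[c; SUM(b)→h]((U ⋈[b=c] (R − π[a,g,c](ρ[c/h](ρ[g/e](ρ[a/b]((T ⋈[h=b] U)))))))) → 2

== RESULT ==
c | h
1 | 2
9 | 9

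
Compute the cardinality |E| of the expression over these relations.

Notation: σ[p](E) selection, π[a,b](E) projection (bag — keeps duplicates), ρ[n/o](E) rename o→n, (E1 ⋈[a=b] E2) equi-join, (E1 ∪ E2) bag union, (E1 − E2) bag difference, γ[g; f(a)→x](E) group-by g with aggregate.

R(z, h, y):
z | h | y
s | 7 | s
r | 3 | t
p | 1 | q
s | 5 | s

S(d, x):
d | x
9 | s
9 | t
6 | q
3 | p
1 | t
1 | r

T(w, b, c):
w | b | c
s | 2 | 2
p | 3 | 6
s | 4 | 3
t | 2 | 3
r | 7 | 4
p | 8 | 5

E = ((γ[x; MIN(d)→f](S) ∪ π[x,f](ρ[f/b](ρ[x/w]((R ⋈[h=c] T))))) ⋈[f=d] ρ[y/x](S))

Row counts bottom-up:
  S → 6
  γ[x; MIN(d)→f](S) → 5
  R → 4
  T → 6
  (R ⋈[h=c] T) → 3
  ρ[x/w]((R ⋈[h=c] T)) → 3
  ρ[f/b](ρ[x/w]((R ⋈[h=c] T))) → 3
  π[x,f](ρ[f/b](ρ[x/w]((R ⋈[h=c] T)))) → 3
  (γ[x; MIN(d)→f](S) ∪ π[x,f](ρ[f/b](ρ[x/w]((R ⋈[h=c] T))))) → 8
  S → 6
  ρ[y/x](S) → 6
  ((γ[x; MIN(d)→f](S) ∪ π[x,f](ρ[f/b](ρ[x/w]((R ⋈[h=c] T))))) ⋈[f=d] ρ[y/x](S)) → 8

|E| = 8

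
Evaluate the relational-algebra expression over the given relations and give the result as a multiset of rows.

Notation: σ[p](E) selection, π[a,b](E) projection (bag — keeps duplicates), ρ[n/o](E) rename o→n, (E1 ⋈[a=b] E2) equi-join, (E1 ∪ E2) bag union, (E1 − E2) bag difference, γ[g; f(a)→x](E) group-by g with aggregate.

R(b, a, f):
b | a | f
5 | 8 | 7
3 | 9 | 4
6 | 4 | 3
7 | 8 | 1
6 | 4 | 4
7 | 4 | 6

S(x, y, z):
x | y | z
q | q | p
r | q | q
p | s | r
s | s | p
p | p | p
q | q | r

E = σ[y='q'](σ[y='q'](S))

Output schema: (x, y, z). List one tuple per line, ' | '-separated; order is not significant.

Subexpression sizes:
  S → 6
  σ[y='q'](S) → 3
  σ[y='q'](σ[y='q'](S)) → 3

== RESULT ==
x | y | z
q | q | p
q | q | r
r | q | q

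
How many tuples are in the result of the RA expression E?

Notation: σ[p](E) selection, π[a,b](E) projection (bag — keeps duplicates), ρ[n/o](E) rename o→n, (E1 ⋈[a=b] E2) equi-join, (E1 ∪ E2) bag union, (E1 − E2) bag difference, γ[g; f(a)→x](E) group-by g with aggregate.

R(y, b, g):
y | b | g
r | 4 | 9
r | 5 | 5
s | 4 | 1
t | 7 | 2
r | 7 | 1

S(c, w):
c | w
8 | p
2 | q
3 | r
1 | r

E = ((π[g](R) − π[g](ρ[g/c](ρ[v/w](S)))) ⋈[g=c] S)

Subexpression sizes:
  R → 5
  π[g](R) → 5
  S → 4
  ρ[v/w](S) → 4
  ρ[g/c](ρ[v/w](S)) → 4
  π[g](ρ[g/c](ρ[v/w](S))) → 4
  (π[g](R) − π[g](ρ[g/c](ρ[v/w](S)))) → 3
  S → 4
  ((π[g](R) − π[g](ρ[g/c](ρ[v/w](S)))) ⋈[g=c] S) → 1

|E| = 1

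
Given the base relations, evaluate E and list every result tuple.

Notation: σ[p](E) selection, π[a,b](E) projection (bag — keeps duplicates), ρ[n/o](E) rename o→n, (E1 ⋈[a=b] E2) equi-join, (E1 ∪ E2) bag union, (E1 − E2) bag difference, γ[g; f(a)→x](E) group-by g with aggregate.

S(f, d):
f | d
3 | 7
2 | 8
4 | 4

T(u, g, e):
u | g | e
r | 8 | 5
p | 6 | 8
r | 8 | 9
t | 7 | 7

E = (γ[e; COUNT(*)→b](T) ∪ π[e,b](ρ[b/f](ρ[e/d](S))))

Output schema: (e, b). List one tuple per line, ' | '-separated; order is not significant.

Per-node cardinality:
  T → 4
  γ[e; COUNT(*)→b](T) → 4
  S → 3
  ρ[e/d](S) → 3
  ρ[b/f](ρ[e/d](S)) → 3
  π[e,b](ρ[b/f](ρ[e/d](S))) → 3
  (γ[e; COUNT(*)→b](T) ∪ π[e,b](ρ[b/f](ρ[e/d](S)))) → 7

== RESULT ==
e | b
4 | 4
5 | 1
7 | 1
7 | 3
8 | 1
8 | 2
9 | 1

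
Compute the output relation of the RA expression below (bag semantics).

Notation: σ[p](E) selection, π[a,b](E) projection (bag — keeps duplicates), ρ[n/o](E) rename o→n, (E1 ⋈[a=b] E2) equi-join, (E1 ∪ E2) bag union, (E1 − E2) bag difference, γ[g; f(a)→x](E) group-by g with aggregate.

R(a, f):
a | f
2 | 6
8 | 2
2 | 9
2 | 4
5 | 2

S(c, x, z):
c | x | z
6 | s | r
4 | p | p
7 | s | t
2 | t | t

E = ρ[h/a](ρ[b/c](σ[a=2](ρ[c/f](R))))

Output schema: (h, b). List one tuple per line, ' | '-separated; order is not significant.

Per-node cardinality:
  R → 5
  ρ[c/f](R) → 5
  σ[a=2](ρ[c/f](R)) → 3
  ρ[b/c](σ[a=2](ρ[c/f](R))) → 3
  ρ[h/a](ρ[b/c](σ[a=2](ρ[c/f](R)))) → 3

== RESULT ==
h | b
2 | 4
2 | 6
2 | 9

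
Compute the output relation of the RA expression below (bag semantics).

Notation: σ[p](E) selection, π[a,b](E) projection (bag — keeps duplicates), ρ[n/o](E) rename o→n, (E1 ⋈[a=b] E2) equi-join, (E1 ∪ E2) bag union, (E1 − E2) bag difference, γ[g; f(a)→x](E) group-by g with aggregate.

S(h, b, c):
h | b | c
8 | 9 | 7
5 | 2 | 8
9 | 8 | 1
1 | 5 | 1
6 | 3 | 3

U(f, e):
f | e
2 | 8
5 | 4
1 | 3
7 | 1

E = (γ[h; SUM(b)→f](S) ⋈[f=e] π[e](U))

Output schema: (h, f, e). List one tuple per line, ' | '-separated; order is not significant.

Subexpression sizes:
  S → 5
  γ[h; SUM(b)→f](S) → 5
  U → 4
  π[e](U) → 4
  (γ[h; SUM(b)→f](S) ⋈[f=e] π[e](U)) → 2

== RESULT ==
h | f | e
6 | 3 | 3
9 | 8 | 8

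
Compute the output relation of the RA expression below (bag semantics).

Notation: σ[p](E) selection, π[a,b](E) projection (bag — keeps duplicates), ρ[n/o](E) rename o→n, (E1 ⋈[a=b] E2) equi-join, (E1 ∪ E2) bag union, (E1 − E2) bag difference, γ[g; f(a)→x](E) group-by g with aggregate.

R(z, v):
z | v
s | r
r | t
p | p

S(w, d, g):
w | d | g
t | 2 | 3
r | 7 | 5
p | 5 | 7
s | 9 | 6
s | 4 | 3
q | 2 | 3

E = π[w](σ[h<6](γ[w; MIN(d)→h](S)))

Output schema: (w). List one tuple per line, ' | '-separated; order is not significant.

Row counts bottom-up:
  S → 6
  γ[w; MIN(d)→h](S) → 5
  σ[h<6](γ[w; MIN(d)→h](S)) → 4
  π[w](σ[h<6](γ[w; MIN(d)→h](S))) → 4

== RESULT ==
w
p
q
s
t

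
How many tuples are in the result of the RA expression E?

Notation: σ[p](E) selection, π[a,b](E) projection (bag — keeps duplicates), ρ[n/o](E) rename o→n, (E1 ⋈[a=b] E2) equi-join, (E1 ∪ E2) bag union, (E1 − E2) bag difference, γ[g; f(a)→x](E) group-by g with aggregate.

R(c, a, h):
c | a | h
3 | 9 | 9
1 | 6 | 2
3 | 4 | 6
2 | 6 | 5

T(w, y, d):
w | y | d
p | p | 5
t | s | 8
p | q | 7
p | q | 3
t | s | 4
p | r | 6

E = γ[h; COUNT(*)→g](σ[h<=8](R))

Per-node cardinality:
  R → 4
  σ[h<=8](R) → 3
  γ[h; COUNT(*)→g](σ[h<=8](R)) → 3

|E| = 3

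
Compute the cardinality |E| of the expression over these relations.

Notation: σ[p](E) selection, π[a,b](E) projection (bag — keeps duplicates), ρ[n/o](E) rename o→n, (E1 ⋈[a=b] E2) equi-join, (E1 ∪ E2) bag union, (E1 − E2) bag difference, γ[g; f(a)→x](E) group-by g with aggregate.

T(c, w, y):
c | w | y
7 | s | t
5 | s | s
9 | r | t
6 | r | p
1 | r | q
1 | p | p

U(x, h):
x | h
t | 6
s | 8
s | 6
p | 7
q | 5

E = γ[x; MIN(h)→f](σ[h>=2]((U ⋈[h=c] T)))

Subexpression sizes:
  U → 5
  T → 6
  (U ⋈[h=c] T) → 4
  σ[h>=2]((U ⋈[h=c] T)) → 4
  γ[x; MIN(h)→f](σ[h>=2]((U ⋈[h=c] T))) → 4

|E| = 4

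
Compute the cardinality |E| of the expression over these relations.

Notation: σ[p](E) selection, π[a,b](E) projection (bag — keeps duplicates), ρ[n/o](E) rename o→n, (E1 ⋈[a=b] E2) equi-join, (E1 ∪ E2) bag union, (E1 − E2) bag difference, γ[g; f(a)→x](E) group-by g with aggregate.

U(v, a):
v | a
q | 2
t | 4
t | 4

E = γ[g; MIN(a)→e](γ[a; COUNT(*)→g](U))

Subexpression sizes:
  U → 3
  γ[a; COUNT(*)→g](U) → 2
  γ[g; MIN(a)→e](γ[a; COUNT(*)→g](U)) → 2

|E| = 2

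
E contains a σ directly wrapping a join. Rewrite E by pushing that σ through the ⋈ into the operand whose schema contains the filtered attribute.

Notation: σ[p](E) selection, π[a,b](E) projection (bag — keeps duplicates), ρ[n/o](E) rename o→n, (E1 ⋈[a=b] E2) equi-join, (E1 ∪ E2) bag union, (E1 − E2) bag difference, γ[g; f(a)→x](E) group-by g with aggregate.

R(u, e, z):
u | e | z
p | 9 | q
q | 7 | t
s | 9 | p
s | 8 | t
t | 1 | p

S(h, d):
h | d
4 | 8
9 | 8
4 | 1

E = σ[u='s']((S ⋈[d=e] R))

σ filters on u, owned by the right side.
E' = (S ⋈[d=e] σ[u='s'](R))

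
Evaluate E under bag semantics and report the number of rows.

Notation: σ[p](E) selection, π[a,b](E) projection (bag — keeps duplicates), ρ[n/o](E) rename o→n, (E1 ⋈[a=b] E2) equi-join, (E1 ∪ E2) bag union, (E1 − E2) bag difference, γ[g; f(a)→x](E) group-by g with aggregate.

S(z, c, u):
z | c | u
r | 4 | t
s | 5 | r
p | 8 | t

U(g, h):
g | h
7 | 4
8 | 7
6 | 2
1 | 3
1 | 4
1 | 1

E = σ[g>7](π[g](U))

Per-node cardinality:
  U → 6
  π[g](U) → 6
  σ[g>7](π[g](U)) → 1

|E| = 1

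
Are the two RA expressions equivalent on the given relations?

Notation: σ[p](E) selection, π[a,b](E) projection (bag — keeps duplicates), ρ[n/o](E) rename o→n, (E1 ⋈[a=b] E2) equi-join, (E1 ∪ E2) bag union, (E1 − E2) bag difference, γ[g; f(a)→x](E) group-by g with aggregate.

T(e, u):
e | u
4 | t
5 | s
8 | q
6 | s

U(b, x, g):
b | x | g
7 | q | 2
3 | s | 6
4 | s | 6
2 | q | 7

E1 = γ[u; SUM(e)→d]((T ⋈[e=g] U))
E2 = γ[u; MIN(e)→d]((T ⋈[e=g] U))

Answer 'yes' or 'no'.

E1 per-node cardinality:
  T → 4
  U → 4
  (T ⋈[e=g] U) → 2
  γ[u; SUM(e)→d]((T ⋈[e=g] U)) → 1
E2 per-node cardinality:
  T → 4
  U → 4
  (T ⋈[e=g] U) → 2
  γ[u; MIN(e)→d]((T ⋈[e=g] U)) → 1

E1 result:
u | d
s | 12
E2 result:
u | d
s | 6
Witness: ('s', 6) appears 0× in E1 but 1× in E2.

no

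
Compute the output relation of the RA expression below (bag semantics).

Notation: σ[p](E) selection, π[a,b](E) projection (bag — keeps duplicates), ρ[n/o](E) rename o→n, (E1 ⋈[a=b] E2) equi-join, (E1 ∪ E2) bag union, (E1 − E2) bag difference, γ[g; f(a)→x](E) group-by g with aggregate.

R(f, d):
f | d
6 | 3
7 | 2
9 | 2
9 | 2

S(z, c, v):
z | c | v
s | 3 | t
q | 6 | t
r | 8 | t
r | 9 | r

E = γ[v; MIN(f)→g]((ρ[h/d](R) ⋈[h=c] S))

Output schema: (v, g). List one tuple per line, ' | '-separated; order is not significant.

Row counts bottom-up:
  R → 4
  ρ[h/d](R) → 4
  S → 4
  (ρ[h/d](R) ⋈[h=c] S) → 1
  γ[v; MIN(f)→g]((ρ[h/d](R) ⋈[h=c] S)) → 1

== RESULT ==
v | g
t | 6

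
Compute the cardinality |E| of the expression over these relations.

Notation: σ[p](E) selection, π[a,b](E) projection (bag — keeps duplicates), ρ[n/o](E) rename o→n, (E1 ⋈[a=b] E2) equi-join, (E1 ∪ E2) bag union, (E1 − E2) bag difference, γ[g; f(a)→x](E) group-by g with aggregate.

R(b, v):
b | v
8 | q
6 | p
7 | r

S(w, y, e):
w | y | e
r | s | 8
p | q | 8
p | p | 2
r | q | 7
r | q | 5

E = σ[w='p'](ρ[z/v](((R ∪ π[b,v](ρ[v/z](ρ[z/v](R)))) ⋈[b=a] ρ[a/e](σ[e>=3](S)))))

Per-node cardinality:
  R → 3
  R → 3
  ρ[z/v](R) → 3
  ρ[v/z](ρ[z/v](R)) → 3
  π[b,v](ρ[v/z](ρ[z/v](R))) → 3
  (R ∪ π[b,v](ρ[v/z](ρ[z/v](R)))) → 6
  S → 5
  σ[e>=3](S) → 4
  ρ[a/e](σ[e>=3](S)) → 4
  ((R ∪ π[b,v](ρ[v/z](ρ[z/v](R)))) ⋈[b=a] ρ[a/e](σ[e>=3](S))) → 6
  ρ[z/v](((R ∪ π[b,v](ρ[v/z](ρ[z/v](R)))) ⋈[b=a] ρ[a/e](σ[e>=3](S)))) → 6
  σ[w='p'](ρ[z/v](((R ∪ π[b,v](ρ[v/z](ρ[z/v](R)))) ⋈[b=a] ρ[a/e](σ[e>=3](S))))) → 2

|E| = 2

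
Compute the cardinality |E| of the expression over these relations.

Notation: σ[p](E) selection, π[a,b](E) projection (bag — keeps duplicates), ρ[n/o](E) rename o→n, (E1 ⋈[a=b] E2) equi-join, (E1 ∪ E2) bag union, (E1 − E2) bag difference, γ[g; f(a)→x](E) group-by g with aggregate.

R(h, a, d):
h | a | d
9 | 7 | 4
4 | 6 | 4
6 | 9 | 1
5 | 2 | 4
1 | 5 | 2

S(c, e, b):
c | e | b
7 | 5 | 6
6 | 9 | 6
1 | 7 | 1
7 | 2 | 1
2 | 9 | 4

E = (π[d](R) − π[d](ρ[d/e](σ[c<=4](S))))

Row counts bottom-up:
  R → 5
  π[d](R) → 5
  S → 5
  σ[c<=4](S) → 2
  ρ[d/e](σ[c<=4](S)) → 2
  π[d](ρ[d/e](σ[c<=4](S))) → 2
  (π[d](R) − π[d](ρ[d/e](σ[c<=4](S)))) → 5

|E| = 5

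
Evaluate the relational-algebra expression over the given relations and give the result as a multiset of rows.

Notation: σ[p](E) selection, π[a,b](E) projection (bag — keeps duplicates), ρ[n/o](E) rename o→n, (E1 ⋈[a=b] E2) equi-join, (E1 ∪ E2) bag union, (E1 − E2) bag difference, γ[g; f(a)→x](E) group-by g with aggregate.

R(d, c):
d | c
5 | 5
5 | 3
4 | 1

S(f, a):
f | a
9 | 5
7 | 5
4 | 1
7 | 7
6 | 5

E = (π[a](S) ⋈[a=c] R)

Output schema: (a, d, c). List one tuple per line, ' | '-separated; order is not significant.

Per-node cardinality:
  S → 5
  π[a](S) → 5
  R → 3
  (π[a](S) ⋈[a=c] R) → 4

== RESULT ==
a | d | c
1 | 4 | 1
5 | 5 | 5
5 | 5 | 5
5 | 5 | 5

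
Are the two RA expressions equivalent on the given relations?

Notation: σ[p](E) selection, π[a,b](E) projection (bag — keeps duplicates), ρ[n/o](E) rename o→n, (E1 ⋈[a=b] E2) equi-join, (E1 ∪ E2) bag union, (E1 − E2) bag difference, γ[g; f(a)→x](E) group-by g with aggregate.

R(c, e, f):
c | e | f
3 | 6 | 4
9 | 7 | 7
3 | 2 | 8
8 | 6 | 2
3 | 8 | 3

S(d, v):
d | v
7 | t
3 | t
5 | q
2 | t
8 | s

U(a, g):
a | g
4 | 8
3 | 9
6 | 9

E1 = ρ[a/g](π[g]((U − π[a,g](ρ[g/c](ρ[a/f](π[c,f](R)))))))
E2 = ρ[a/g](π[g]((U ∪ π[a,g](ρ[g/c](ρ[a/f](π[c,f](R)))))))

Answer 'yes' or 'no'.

E1 stepwise |·|:
  U → 3
  R → 5
  π[c,f](R) → 5
  ρ[a/f](π[c,f](R)) → 5
  ρ[g/c](ρ[a/f](π[c,f](R))) → 5
  π[a,g](ρ[g/c](ρ[a/f](π[c,f](R)))) → 5
  (U − π[a,g](ρ[g/c](ρ[a/f](π[c,f](R))))) → 3
  π[g]((U − π[a,g](ρ[g/c](ρ[a/f](π[c,f](R)))))) → 3
  ρ[a/g](π[g]((U − π[a,g](ρ[g/c](ρ[a/f](π[c,f](R))))))) → 3
E2 stepwise |·|:
  U → 3
  R → 5
  π[c,f](R) → 5
  ρ[a/f](π[c,f](R)) → 5
  ρ[g/c](ρ[a/f](π[c,f](R))) → 5
  π[a,g](ρ[g/c](ρ[a/f](π[c,f](R)))) → 5
  (U ∪ π[a,g](ρ[g/c](ρ[a/f](π[c,f](R))))) → 8
  π[g]((U ∪ π[a,g](ρ[g/c](ρ[a/f](π[c,f](R)))))) → 8
  ρ[a/g](π[g]((U ∪ π[a,g](ρ[g/c](ρ[a/f](π[c,f](R))))))) → 8

E1 result:
a
8
9
9
E2 result:
a
3
3
3
8
8
9
9
9
Witness: (8,) appears 1× in E1 but 2× in E2.

no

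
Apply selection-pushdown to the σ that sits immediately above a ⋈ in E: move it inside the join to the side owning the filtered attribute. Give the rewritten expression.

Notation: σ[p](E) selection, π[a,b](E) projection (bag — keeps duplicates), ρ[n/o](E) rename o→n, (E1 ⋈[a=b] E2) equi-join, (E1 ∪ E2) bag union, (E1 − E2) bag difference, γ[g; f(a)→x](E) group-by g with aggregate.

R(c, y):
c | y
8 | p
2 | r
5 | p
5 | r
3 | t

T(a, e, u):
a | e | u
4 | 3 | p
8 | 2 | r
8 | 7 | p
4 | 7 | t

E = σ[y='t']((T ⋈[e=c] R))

σ filters on y, owned by the right side.
E' = (T ⋈[e=c] σ[y='t'](R))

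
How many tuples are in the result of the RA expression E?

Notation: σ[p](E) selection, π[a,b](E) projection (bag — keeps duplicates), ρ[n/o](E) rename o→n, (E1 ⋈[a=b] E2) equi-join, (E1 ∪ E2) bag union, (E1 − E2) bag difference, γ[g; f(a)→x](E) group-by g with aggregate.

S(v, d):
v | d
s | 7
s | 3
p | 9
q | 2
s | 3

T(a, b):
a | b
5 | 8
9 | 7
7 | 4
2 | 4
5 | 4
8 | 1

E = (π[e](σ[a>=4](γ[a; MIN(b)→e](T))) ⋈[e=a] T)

Row counts bottom-up:
  T → 6
  γ[a; MIN(b)→e](T) → 5
  σ[a>=4](γ[a; MIN(b)→e](T)) → 4
  π[e](σ[a>=4](γ[a; MIN(b)→e](T))) → 4
  T → 6
  (π[e](σ[a>=4](γ[a; MIN(b)→e](T))) ⋈[e=a] T) → 1

|E| = 1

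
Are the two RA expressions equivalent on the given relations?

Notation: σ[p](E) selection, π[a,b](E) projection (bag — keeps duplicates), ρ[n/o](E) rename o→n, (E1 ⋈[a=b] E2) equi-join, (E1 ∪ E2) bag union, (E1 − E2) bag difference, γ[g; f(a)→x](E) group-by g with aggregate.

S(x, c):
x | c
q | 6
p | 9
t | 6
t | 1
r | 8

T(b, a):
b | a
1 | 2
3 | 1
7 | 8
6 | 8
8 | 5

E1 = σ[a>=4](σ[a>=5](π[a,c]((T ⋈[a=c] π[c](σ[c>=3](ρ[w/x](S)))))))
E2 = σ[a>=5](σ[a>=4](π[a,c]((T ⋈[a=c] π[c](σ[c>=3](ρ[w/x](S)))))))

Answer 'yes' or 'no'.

E1 row counts bottom-up:
  T → 5
  S → 5
  ρ[w/x](S) → 5
  σ[c>=3](ρ[w/x](S)) → 4
  π[c](σ[c>=3](ρ[w/x](S))) → 4
  (T ⋈[a=c] π[c](σ[c>=3](ρ[w/x](S)))) → 2
  π[a,c]((T ⋈[a=c] π[c](σ[c>=3](ρ[w/x](S))))) → 2
  σ[a>=5](π[a,c]((T ⋈[a=c] π[c](σ[c>=3](ρ[w/x](S)))))) → 2
  σ[a>=4](σ[a>=5](π[a,c]((T ⋈[a=c] π[c](σ[c>=3](ρ[w/x](S))))))) → 2
E2 row counts bottom-up:
  T → 5
  S → 5
  ρ[w/x](S) → 5
  σ[c>=3](ρ[w/x](S)) → 4
  π[c](σ[c>=3](ρ[w/x](S))) → 4
  (T ⋈[a=c] π[c](σ[c>=3](ρ[w/x](S)))) → 2
  π[a,c]((T ⋈[a=c] π[c](σ[c>=3](ρ[w/x](S))))) → 2
  σ[a>=4](π[a,c]((T ⋈[a=c] π[c](σ[c>=3](ρ[w/x](S)))))) → 2
  σ[a>=5](σ[a>=4](π[a,c]((T ⋈[a=c] π[c](σ[c>=3](ρ[w/x](S))))))) → 2

E1 and E2 produce the same multiset:
a | c
8 | 8
8 | 8

yes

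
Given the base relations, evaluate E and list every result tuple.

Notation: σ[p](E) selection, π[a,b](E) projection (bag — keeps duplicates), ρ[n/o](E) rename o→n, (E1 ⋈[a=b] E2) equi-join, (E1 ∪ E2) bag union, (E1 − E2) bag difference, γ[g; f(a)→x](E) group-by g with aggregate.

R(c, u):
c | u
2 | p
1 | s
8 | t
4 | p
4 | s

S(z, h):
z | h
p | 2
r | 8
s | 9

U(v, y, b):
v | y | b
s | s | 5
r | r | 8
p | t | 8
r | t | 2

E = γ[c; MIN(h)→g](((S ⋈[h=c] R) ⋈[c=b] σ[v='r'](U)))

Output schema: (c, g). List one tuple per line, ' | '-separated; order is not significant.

Row counts bottom-up:
  S → 3
  R → 5
  (S ⋈[h=c] R) → 2
  U → 4
  σ[v='r'](U) → 2
  ((S ⋈[h=c] R) ⋈[c=b] σ[v='r'](U)) → 2
  γ[c; MIN(h)→g](((S ⋈[h=c] R) ⋈[c=b] σ[v='r'](U))) → 2

== RESULT ==
c | g
2 | 2
8 | 8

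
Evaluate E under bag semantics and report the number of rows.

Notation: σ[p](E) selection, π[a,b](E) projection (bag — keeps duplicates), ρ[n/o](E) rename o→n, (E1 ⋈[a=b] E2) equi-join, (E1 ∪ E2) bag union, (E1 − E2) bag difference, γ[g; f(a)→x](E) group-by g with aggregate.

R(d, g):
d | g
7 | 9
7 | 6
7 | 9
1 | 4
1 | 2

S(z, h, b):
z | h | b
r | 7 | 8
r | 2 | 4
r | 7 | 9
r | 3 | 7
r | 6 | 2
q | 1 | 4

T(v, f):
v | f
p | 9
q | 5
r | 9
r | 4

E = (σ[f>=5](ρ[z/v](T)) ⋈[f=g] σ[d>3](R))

Subexpression sizes:
  T → 4
  ρ[z/v](T) → 4
  σ[f>=5](ρ[z/v](T)) → 3
  R → 5
  σ[d>3](R) → 3
  (σ[f>=5](ρ[z/v](T)) ⋈[f=g] σ[d>3](R)) → 4

|E| = 4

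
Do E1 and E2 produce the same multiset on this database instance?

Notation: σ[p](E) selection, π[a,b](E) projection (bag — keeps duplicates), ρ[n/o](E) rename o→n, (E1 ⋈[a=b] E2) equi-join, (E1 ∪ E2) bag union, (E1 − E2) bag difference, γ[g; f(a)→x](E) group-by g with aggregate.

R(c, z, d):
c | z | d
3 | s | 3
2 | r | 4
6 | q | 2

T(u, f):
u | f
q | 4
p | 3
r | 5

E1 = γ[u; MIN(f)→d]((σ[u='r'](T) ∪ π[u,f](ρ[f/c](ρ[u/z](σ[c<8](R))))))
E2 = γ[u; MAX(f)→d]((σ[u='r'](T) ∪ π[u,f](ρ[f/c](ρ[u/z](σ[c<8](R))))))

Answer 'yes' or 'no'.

E1 subexpression sizes:
  T → 3
  σ[u='r'](T) → 1
  R → 3
  σ[c<8](R) → 3
  ρ[u/z](σ[c<8](R)) → 3
  ρ[f/c](ρ[u/z](σ[c<8](R))) → 3
  π[u,f](ρ[f/c](ρ[u/z](σ[c<8](R)))) → 3
  (σ[u='r'](T) ∪ π[u,f](ρ[f/c](ρ[u/z](σ[c<8](R))))) → 4
  γ[u; MIN(f)→d]((σ[u='r'](T) ∪ π[u,f](ρ[f/c](ρ[u/z](σ[c<8](R)))))) → 3
E2 subexpression sizes:
  T → 3
  σ[u='r'](T) → 1
  R → 3
  σ[c<8](R) → 3
  ρ[u/z](σ[c<8](R)) → 3
  ρ[f/c](ρ[u/z](σ[c<8](R))) → 3
  π[u,f](ρ[f/c](ρ[u/z](σ[c<8](R)))) → 3
  (σ[u='r'](T) ∪ π[u,f](ρ[f/c](ρ[u/z](σ[c<8](R))))) → 4
  γ[u; MAX(f)→d]((σ[u='r'](T) ∪ π[u,f](ρ[f/c](ρ[u/z](σ[c<8](R)))))) → 3

E1 result:
u | d
q | 6
r | 2
s | 3
E2 result:
u | d
q | 6
r | 5
s | 3
Witness: ('r', 2) appears 1× in E1 but 0× in E2.

no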